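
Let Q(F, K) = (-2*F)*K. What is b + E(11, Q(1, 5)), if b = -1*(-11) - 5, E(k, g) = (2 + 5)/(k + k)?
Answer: 139/22 ≈ 6.3182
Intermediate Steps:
Q(F, K) = -2*F*K
E(k, g) = 7/(2*k) (E(k, g) = 7/((2*k)) = 7*(1/(2*k)) = 7/(2*k))
b = 6 (b = 11 - 5 = 6)
b + E(11, Q(1, 5)) = 6 + (7/2)/11 = 6 + (7/2)*(1/11) = 6 + 7/22 = 139/22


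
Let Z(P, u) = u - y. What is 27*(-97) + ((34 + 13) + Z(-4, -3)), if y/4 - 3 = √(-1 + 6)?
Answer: -2587 - 4*√5 ≈ -2595.9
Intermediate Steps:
y = 12 + 4*√5 (y = 12 + 4*√(-1 + 6) = 12 + 4*√5 ≈ 20.944)
Z(P, u) = -12 + u - 4*√5 (Z(P, u) = u - (12 + 4*√5) = u + (-12 - 4*√5) = -12 + u - 4*√5)
27*(-97) + ((34 + 13) + Z(-4, -3)) = 27*(-97) + ((34 + 13) + (-12 - 3 - 4*√5)) = -2619 + (47 + (-15 - 4*√5)) = -2619 + (32 - 4*√5) = -2587 - 4*√5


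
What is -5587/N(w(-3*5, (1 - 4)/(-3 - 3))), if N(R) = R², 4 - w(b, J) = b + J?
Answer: -604/37 ≈ -16.324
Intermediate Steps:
w(b, J) = 4 - J - b (w(b, J) = 4 - (b + J) = 4 - (J + b) = 4 + (-J - b) = 4 - J - b)
-5587/N(w(-3*5, (1 - 4)/(-3 - 3))) = -5587/(4 - (1 - 4)/(-3 - 3) - (-3)*5)² = -5587/(4 - (-3)/(-6) - 1*(-15))² = -5587/(4 - (-3)*(-1)/6 + 15)² = -5587/(4 - 1*½ + 15)² = -5587/(4 - ½ + 15)² = -5587/((37/2)²) = -5587/1369/4 = -5587*4/1369 = -604/37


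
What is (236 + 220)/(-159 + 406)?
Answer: 24/13 ≈ 1.8462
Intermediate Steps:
(236 + 220)/(-159 + 406) = 456/247 = 456*(1/247) = 24/13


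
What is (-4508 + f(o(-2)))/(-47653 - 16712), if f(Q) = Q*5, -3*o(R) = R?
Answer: 13514/193095 ≈ 0.069986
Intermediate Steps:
o(R) = -R/3
f(Q) = 5*Q
(-4508 + f(o(-2)))/(-47653 - 16712) = (-4508 + 5*(-⅓*(-2)))/(-47653 - 16712) = (-4508 + 5*(⅔))/(-64365) = (-4508 + 10/3)*(-1/64365) = -13514/3*(-1/64365) = 13514/193095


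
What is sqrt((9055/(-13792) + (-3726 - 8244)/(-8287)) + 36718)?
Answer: 3*sqrt(3331002962960046382)/28573576 ≈ 191.62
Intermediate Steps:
sqrt((9055/(-13792) + (-3726 - 8244)/(-8287)) + 36718) = sqrt((9055*(-1/13792) - 11970*(-1/8287)) + 36718) = sqrt((-9055/13792 + 11970/8287) + 36718) = sqrt(90051455/114294304 + 36718) = sqrt(4196748305727/114294304) = 3*sqrt(3331002962960046382)/28573576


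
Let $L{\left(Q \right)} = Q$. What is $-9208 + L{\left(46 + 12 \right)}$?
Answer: $-9150$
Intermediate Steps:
$-9208 + L{\left(46 + 12 \right)} = -9208 + \left(46 + 12\right) = -9208 + 58 = -9150$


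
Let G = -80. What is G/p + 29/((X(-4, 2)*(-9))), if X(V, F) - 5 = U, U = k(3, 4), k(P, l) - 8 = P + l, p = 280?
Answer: -563/1260 ≈ -0.44683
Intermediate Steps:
k(P, l) = 8 + P + l (k(P, l) = 8 + (P + l) = 8 + P + l)
U = 15 (U = 8 + 3 + 4 = 15)
X(V, F) = 20 (X(V, F) = 5 + 15 = 20)
G/p + 29/((X(-4, 2)*(-9))) = -80/280 + 29/((20*(-9))) = -80*1/280 + 29/(-180) = -2/7 + 29*(-1/180) = -2/7 - 29/180 = -563/1260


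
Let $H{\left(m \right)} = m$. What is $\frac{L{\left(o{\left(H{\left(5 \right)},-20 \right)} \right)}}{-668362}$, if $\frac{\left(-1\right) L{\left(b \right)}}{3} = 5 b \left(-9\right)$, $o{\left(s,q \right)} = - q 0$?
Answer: $0$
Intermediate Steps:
$o{\left(s,q \right)} = 0$
$L{\left(b \right)} = 135 b$ ($L{\left(b \right)} = - 3 \cdot 5 b \left(-9\right) = - 3 \left(- 45 b\right) = 135 b$)
$\frac{L{\left(o{\left(H{\left(5 \right)},-20 \right)} \right)}}{-668362} = \frac{135 \cdot 0}{-668362} = 0 \left(- \frac{1}{668362}\right) = 0$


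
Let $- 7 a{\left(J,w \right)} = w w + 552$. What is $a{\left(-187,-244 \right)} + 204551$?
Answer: $195967$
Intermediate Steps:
$a{\left(J,w \right)} = - \frac{552}{7} - \frac{w^{2}}{7}$ ($a{\left(J,w \right)} = - \frac{w w + 552}{7} = - \frac{w^{2} + 552}{7} = - \frac{552 + w^{2}}{7} = - \frac{552}{7} - \frac{w^{2}}{7}$)
$a{\left(-187,-244 \right)} + 204551 = \left(- \frac{552}{7} - \frac{\left(-244\right)^{2}}{7}\right) + 204551 = \left(- \frac{552}{7} - \frac{59536}{7}\right) + 204551 = -8584 + 204551 = 195967$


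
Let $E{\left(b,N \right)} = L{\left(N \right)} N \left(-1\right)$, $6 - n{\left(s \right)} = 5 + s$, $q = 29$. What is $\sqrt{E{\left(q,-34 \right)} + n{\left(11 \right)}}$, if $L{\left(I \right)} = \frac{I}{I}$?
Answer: $2 \sqrt{6} \approx 4.899$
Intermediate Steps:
$L{\left(I \right)} = 1$
$n{\left(s \right)} = 1 - s$ ($n{\left(s \right)} = 6 - \left(5 + s\right) = 1 - s$)
$E{\left(b,N \right)} = - N$ ($E{\left(b,N \right)} = 1 N \left(-1\right) = N \left(-1\right) = - N$)
$\sqrt{E{\left(q,-34 \right)} + n{\left(11 \right)}} = \sqrt{\left(-1\right) \left(-34\right) + \left(1 - 11\right)} = \sqrt{34 + \left(1 - 11\right)} = \sqrt{34 - 10} = \sqrt{24} = 2 \sqrt{6}$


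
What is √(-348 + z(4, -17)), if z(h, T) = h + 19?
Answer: 5*I*√13 ≈ 18.028*I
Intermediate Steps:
z(h, T) = 19 + h
√(-348 + z(4, -17)) = √(-348 + (19 + 4)) = √(-348 + 23) = √(-325) = 5*I*√13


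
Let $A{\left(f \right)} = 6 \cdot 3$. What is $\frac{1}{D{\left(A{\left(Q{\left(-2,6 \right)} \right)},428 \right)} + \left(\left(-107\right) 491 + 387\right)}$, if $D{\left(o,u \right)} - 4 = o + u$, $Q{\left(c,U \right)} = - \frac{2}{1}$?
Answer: $- \frac{1}{51700} \approx -1.9342 \cdot 10^{-5}$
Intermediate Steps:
$Q{\left(c,U \right)} = -2$ ($Q{\left(c,U \right)} = \left(-2\right) 1 = -2$)
$A{\left(f \right)} = 18$
$D{\left(o,u \right)} = 4 + o + u$ ($D{\left(o,u \right)} = 4 + \left(o + u\right) = 4 + o + u$)
$\frac{1}{D{\left(A{\left(Q{\left(-2,6 \right)} \right)},428 \right)} + \left(\left(-107\right) 491 + 387\right)} = \frac{1}{\left(4 + 18 + 428\right) + \left(\left(-107\right) 491 + 387\right)} = \frac{1}{450 + \left(-52537 + 387\right)} = \frac{1}{450 - 52150} = \frac{1}{-51700} = - \frac{1}{51700}$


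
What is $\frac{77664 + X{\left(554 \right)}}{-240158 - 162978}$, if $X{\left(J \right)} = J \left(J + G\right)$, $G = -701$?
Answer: $\frac{1887}{201568} \approx 0.0093616$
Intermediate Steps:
$X{\left(J \right)} = J \left(-701 + J\right)$ ($X{\left(J \right)} = J \left(J - 701\right) = J \left(-701 + J\right)$)
$\frac{77664 + X{\left(554 \right)}}{-240158 - 162978} = \frac{77664 + 554 \left(-701 + 554\right)}{-240158 - 162978} = \frac{77664 + 554 \left(-147\right)}{-403136} = \left(77664 - 81438\right) \left(- \frac{1}{403136}\right) = \left(-3774\right) \left(- \frac{1}{403136}\right) = \frac{1887}{201568}$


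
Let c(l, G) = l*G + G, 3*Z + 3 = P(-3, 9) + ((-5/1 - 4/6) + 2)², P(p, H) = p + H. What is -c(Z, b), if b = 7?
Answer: -1225/27 ≈ -45.370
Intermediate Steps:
P(p, H) = H + p
Z = 148/27 (Z = -1 + ((9 - 3) + ((-5/1 - 4/6) + 2)²)/3 = -1 + (6 + ((-5*1 - 4*⅙) + 2)²)/3 = -1 + (6 + ((-5 - ⅔) + 2)²)/3 = -1 + (6 + (-17/3 + 2)²)/3 = -1 + (6 + (-11/3)²)/3 = -1 + (6 + 121/9)/3 = -1 + (⅓)*(175/9) = -1 + 175/27 = 148/27 ≈ 5.4815)
c(l, G) = G + G*l (c(l, G) = G*l + G = G + G*l)
-c(Z, b) = -7*(1 + 148/27) = -7*175/27 = -1*1225/27 = -1225/27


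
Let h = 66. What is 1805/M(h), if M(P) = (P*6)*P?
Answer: 1805/26136 ≈ 0.069062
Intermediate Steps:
M(P) = 6*P² (M(P) = (6*P)*P = 6*P²)
1805/M(h) = 1805/((6*66²)) = 1805/((6*4356)) = 1805/26136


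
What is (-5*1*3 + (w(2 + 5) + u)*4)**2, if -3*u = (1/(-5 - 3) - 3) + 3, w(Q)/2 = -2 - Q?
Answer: 271441/36 ≈ 7540.0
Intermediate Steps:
w(Q) = -4 - 2*Q (w(Q) = 2*(-2 - Q) = -4 - 2*Q)
u = 1/24 (u = -((1/(-5 - 3) - 3) + 3)/3 = -((1/(-8) - 3) + 3)/3 = -((-1/8 - 3) + 3)/3 = -(-25/8 + 3)/3 = -1/3*(-1/8) = 1/24 ≈ 0.041667)
(-5*1*3 + (w(2 + 5) + u)*4)**2 = (-5*1*3 + ((-4 - 2*(2 + 5)) + 1/24)*4)**2 = (-5*3 + ((-4 - 2*7) + 1/24)*4)**2 = (-15 + ((-4 - 14) + 1/24)*4)**2 = (-15 + (-18 + 1/24)*4)**2 = (-15 - 431/24*4)**2 = (-15 - 431/6)**2 = (-521/6)**2 = 271441/36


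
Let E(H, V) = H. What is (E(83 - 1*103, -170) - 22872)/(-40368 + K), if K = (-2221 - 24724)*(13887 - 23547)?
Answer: -5723/65062083 ≈ -8.7962e-5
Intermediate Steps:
K = 260288700 (K = -26945*(-9660) = 260288700)
(E(83 - 1*103, -170) - 22872)/(-40368 + K) = ((83 - 1*103) - 22872)/(-40368 + 260288700) = ((83 - 103) - 22872)/260248332 = (-20 - 22872)*(1/260248332) = -22892*1/260248332 = -5723/65062083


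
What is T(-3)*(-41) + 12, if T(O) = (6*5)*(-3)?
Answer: 3702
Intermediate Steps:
T(O) = -90 (T(O) = 30*(-3) = -90)
T(-3)*(-41) + 12 = -90*(-41) + 12 = 3690 + 12 = 3702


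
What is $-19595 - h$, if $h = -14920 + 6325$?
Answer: $-11000$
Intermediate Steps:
$h = -8595$
$-19595 - h = -19595 - -8595 = -19595 + 8595 = -11000$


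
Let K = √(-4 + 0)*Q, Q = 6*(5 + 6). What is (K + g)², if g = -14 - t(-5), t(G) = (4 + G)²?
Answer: -17199 - 3960*I ≈ -17199.0 - 3960.0*I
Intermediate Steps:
Q = 66 (Q = 6*11 = 66)
K = 132*I (K = √(-4 + 0)*66 = √(-4)*66 = (2*I)*66 = 132*I ≈ 132.0*I)
g = -15 (g = -14 - (4 - 5)² = -14 - 1*(-1)² = -14 - 1*1 = -14 - 1 = -15)
(K + g)² = (132*I - 15)² = (-15 + 132*I)²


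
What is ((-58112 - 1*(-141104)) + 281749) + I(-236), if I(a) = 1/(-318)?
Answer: 115987637/318 ≈ 3.6474e+5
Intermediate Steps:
I(a) = -1/318
((-58112 - 1*(-141104)) + 281749) + I(-236) = ((-58112 - 1*(-141104)) + 281749) - 1/318 = ((-58112 + 141104) + 281749) - 1/318 = (82992 + 281749) - 1/318 = 364741 - 1/318 = 115987637/318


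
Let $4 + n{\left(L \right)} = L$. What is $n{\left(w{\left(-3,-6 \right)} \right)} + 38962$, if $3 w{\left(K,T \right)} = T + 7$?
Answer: $\frac{116875}{3} \approx 38958.0$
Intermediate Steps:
$w{\left(K,T \right)} = \frac{7}{3} + \frac{T}{3}$ ($w{\left(K,T \right)} = \frac{T + 7}{3} = \frac{7 + T}{3} = \frac{7}{3} + \frac{T}{3}$)
$n{\left(L \right)} = -4 + L$
$n{\left(w{\left(-3,-6 \right)} \right)} + 38962 = \left(-4 + \left(\frac{7}{3} + \frac{1}{3} \left(-6\right)\right)\right) + 38962 = \left(-4 + \left(\frac{7}{3} - 2\right)\right) + 38962 = \left(-4 + \frac{1}{3}\right) + 38962 = - \frac{11}{3} + 38962 = \frac{116875}{3}$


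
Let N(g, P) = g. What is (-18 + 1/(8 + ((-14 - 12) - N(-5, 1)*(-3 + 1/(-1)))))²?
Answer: 469225/1444 ≈ 324.95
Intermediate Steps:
(-18 + 1/(8 + ((-14 - 12) - N(-5, 1)*(-3 + 1/(-1)))))² = (-18 + 1/(8 + ((-14 - 12) - (-5)*(-3 + 1/(-1)))))² = (-18 + 1/(8 + (-26 - (-5)*(-3 - 1))))² = (-18 + 1/(8 + (-26 - (-5)*(-4))))² = (-18 + 1/(8 + (-26 - 1*20)))² = (-18 + 1/(8 + (-26 - 20)))² = (-18 + 1/(8 - 46))² = (-18 + 1/(-38))² = (-18 - 1/38)² = (-685/38)² = 469225/1444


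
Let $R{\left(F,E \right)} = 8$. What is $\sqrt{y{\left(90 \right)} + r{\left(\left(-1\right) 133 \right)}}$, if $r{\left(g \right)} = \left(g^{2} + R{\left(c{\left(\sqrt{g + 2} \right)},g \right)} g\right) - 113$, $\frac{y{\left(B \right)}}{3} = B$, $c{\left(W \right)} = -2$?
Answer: $\sqrt{16782} \approx 129.55$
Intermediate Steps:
$y{\left(B \right)} = 3 B$
$r{\left(g \right)} = -113 + g^{2} + 8 g$ ($r{\left(g \right)} = \left(g^{2} + 8 g\right) - 113 = -113 + g^{2} + 8 g$)
$\sqrt{y{\left(90 \right)} + r{\left(\left(-1\right) 133 \right)}} = \sqrt{3 \cdot 90 + \left(-113 + \left(\left(-1\right) 133\right)^{2} + 8 \left(\left(-1\right) 133\right)\right)} = \sqrt{270 + \left(-113 + \left(-133\right)^{2} + 8 \left(-133\right)\right)} = \sqrt{270 - -16512} = \sqrt{270 + 16512} = \sqrt{16782}$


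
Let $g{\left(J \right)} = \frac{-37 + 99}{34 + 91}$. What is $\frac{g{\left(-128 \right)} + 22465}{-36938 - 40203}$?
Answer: $- \frac{2808187}{9642625} \approx -0.29123$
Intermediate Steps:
$g{\left(J \right)} = \frac{62}{125}$
$\frac{g{\left(-128 \right)} + 22465}{-36938 - 40203} = \frac{\frac{62}{125} + 22465}{-36938 - 40203} = \frac{2808187}{125 \left(-77141\right)} = \frac{2808187}{125} \left(- \frac{1}{77141}\right) = - \frac{2808187}{9642625}$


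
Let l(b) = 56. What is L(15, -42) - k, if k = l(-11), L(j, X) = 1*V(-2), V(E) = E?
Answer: -58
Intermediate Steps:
L(j, X) = -2 (L(j, X) = 1*(-2) = -2)
k = 56
L(15, -42) - k = -2 - 1*56 = -2 - 56 = -58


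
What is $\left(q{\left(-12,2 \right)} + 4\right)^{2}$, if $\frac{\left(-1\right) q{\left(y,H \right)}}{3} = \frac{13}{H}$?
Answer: $\frac{961}{4} \approx 240.25$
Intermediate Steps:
$q{\left(y,H \right)} = - \frac{39}{H}$ ($q{\left(y,H \right)} = - 3 \frac{13}{H} = - \frac{39}{H}$)
$\left(q{\left(-12,2 \right)} + 4\right)^{2} = \left(- \frac{39}{2} + 4\right)^{2} = \left(- \frac{31}{2}\right)^{2} = \frac{961}{4}$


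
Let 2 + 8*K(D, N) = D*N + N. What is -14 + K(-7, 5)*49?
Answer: -210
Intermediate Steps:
K(D, N) = -¼ + N/8 + D*N/8 (K(D, N) = -¼ + (D*N + N)/8 = -¼ + (N + D*N)/8 = -¼ + (N/8 + D*N/8) = -¼ + N/8 + D*N/8)
-14 + K(-7, 5)*49 = -14 + (-¼ + (⅛)*5 + (⅛)*(-7)*5)*49 = -14 + (-¼ + 5/8 - 35/8)*49 = -14 - 4*49 = -14 - 196 = -210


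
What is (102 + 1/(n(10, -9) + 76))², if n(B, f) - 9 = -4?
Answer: 68277169/6561 ≈ 10407.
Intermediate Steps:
n(B, f) = 5 (n(B, f) = 9 - 4 = 5)
(102 + 1/(n(10, -9) + 76))² = (102 + 1/(5 + 76))² = (102 + 1/81)² = (8263/81)² = 68277169/6561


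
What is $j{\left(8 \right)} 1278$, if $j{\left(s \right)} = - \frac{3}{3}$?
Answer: $-1278$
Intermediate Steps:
$j{\left(s \right)} = -1$ ($j{\left(s \right)} = \left(-3\right) \frac{1}{3} = -1$)
$j{\left(8 \right)} 1278 = \left(-1\right) 1278 = -1278$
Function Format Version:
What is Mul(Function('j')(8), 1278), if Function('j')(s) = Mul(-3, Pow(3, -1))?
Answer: -1278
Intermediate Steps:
Function('j')(s) = -1 (Function('j')(s) = Mul(-3, Rational(1, 3)) = -1)
Mul(Function('j')(8), 1278) = Mul(-1, 1278) = -1278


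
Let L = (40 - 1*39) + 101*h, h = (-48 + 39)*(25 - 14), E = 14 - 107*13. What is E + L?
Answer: -11375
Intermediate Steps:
E = -1377 (E = 14 - 1391 = -1377)
h = -99 (h = -9*11 = -99)
L = -9998 (L = (40 - 1*39) + 101*(-99) = (40 - 39) - 9999 = 1 - 9999 = -9998)
E + L = -1377 - 9998 = -11375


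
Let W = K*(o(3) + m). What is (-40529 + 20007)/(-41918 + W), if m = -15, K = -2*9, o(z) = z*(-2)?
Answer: 331/670 ≈ 0.49403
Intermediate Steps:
o(z) = -2*z
K = -18
W = 378 (W = -18*(-2*3 - 15) = -18*(-6 - 15) = -18*(-21) = 378)
(-40529 + 20007)/(-41918 + W) = (-40529 + 20007)/(-41918 + 378) = -20522/(-41540) = -20522*(-1/41540) = 331/670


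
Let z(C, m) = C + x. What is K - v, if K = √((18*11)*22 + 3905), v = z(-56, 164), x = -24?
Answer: 80 + √8261 ≈ 170.89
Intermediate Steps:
z(C, m) = -24 + C (z(C, m) = C - 24 = -24 + C)
v = -80 (v = -24 - 56 = -80)
K = √8261 (K = √(198*22 + 3905) = √(4356 + 3905) = √8261 ≈ 90.890)
K - v = √8261 - 1*(-80) = √8261 + 80 = 80 + √8261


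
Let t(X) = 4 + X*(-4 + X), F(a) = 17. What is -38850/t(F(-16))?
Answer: -518/3 ≈ -172.67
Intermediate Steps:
-38850/t(F(-16)) = -38850/(4 + 17**2 - 4*17) = -38850/(4 + 289 - 68) = -38850/225 = -38850*1/225 = -518/3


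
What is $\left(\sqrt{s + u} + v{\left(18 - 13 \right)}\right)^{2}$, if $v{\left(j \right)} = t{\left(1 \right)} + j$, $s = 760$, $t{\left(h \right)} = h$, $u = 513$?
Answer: $\left(6 + \sqrt{1273}\right)^{2} \approx 1737.1$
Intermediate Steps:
$v{\left(j \right)} = 1 + j$
$\left(\sqrt{s + u} + v{\left(18 - 13 \right)}\right)^{2} = \left(\sqrt{760 + 513} + \left(1 + \left(18 - 13\right)\right)\right)^{2} = \left(\sqrt{1273} + \left(1 + \left(18 - 13\right)\right)\right)^{2} = \left(\sqrt{1273} + \left(1 + 5\right)\right)^{2} = \left(\sqrt{1273} + 6\right)^{2} = \left(6 + \sqrt{1273}\right)^{2}$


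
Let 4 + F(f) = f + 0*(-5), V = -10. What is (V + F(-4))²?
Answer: 324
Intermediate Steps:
F(f) = -4 + f (F(f) = -4 + (f + 0*(-5)) = -4 + (f + 0) = -4 + f)
(V + F(-4))² = (-10 + (-4 - 4))² = (-10 - 8)² = (-18)² = 324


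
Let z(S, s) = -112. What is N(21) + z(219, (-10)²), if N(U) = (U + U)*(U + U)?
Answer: 1652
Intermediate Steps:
N(U) = 4*U² (N(U) = (2*U)*(2*U) = 4*U²)
N(21) + z(219, (-10)²) = 4*21² - 112 = 4*441 - 112 = 1764 - 112 = 1652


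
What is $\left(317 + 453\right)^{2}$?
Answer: $592900$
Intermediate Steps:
$\left(317 + 453\right)^{2} = 770^{2} = 592900$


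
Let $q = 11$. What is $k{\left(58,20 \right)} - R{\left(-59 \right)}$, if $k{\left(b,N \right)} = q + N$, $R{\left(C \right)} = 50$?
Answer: $-19$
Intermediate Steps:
$k{\left(b,N \right)} = 11 + N$
$k{\left(58,20 \right)} - R{\left(-59 \right)} = \left(11 + 20\right) - 50 = 31 - 50 = -19$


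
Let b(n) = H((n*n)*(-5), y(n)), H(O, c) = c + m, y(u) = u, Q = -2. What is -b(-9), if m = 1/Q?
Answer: 19/2 ≈ 9.5000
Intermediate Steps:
m = -½ (m = 1/(-2) = -½ ≈ -0.50000)
H(O, c) = -½ + c (H(O, c) = c - ½ = -½ + c)
b(n) = -½ + n
-b(-9) = -(-½ - 9) = -1*(-19/2) = 19/2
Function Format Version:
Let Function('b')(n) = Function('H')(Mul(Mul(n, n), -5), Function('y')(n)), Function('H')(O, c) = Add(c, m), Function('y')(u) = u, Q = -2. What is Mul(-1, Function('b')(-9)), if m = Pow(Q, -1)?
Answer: Rational(19, 2) ≈ 9.5000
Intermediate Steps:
m = Rational(-1, 2) (m = Pow(-2, -1) = Rational(-1, 2) ≈ -0.50000)
Function('H')(O, c) = Add(Rational(-1, 2), c) (Function('H')(O, c) = Add(c, Rational(-1, 2)) = Add(Rational(-1, 2), c))
Function('b')(n) = Add(Rational(-1, 2), n)
Mul(-1, Function('b')(-9)) = Mul(-1, Add(Rational(-1, 2), -9)) = Mul(-1, Rational(-19, 2)) = Rational(19, 2)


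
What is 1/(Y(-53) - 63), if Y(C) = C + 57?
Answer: -1/59 ≈ -0.016949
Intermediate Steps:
Y(C) = 57 + C
1/(Y(-53) - 63) = 1/((57 - 53) - 63) = 1/(4 - 63) = 1/(-59) = -1/59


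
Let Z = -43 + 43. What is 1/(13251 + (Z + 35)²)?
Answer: 1/14476 ≈ 6.9080e-5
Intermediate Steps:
Z = 0
1/(13251 + (Z + 35)²) = 1/(13251 + (0 + 35)²) = 1/(13251 + 35²) = 1/(13251 + 1225) = 1/14476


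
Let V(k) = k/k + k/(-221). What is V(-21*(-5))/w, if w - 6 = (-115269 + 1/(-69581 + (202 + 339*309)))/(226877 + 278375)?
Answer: 2073125754304/22796889774737 ≈ 0.090939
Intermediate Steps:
V(k) = 1 - k/221 (V(k) = 1 + k*(-1/221) = 1 - k/221)
w = 103153347397/17871773744 (w = 6 + (-115269 + 1/(-69581 + (202 + 339*309)))/(226877 + 278375) = 6 + (-115269 + 1/(-69581 + (202 + 104751)))/505252 = 6 + (-115269 + 1/(-69581 + 104953))*(1/505252) = 6 + (-115269 + 1/35372)*(1/505252) = 6 - 4077295067/35372*1/505252 = 6 - 4077295067/17871773744 = 103153347397/17871773744 ≈ 5.7719)
V(-21*(-5))/w = (1 - (-21)*(-5)/221)/(103153347397/17871773744) = (1 - 1/221*105)*(17871773744/103153347397) = (1 - 105/221)*(17871773744/103153347397) = (116/221)*(17871773744/103153347397) = 2073125754304/22796889774737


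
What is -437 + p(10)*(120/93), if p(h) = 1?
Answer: -13507/31 ≈ -435.71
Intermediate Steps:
-437 + p(10)*(120/93) = -437 + 1*(120/93) = -437 + 1*(120*(1/93)) = -437 + 1*(40/31) = -437 + 40/31 = -13507/31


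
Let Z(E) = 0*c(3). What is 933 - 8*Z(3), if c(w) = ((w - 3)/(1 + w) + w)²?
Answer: 933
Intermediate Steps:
c(w) = (w + (-3 + w)/(1 + w))² (c(w) = ((-3 + w)/(1 + w) + w)² = (w + (-3 + w)/(1 + w))²)
Z(E) = 0 (Z(E) = 0*((-3 + 3² + 2*3)²/(1 + 3)²) = 0*((-3 + 9 + 6)²/4²) = 0*((1/16)*12²) = 0*((1/16)*144) = 0*9 = 0)
933 - 8*Z(3) = 933 - 8*0 = 933 + 0 = 933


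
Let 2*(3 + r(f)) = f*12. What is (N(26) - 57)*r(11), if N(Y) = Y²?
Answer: 38997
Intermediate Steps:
r(f) = -3 + 6*f (r(f) = -3 + (f*12)/2 = -3 + (12*f)/2 = -3 + 6*f)
(N(26) - 57)*r(11) = (26² - 57)*(-3 + 6*11) = (676 - 57)*(-3 + 66) = 619*63 = 38997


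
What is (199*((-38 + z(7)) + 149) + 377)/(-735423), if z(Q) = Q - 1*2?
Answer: -23461/735423 ≈ -0.031901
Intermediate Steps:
z(Q) = -2 + Q (z(Q) = Q - 2 = -2 + Q)
(199*((-38 + z(7)) + 149) + 377)/(-735423) = (199*((-38 + (-2 + 7)) + 149) + 377)/(-735423) = (199*((-38 + 5) + 149) + 377)*(-1/735423) = (199*(-33 + 149) + 377)*(-1/735423) = (199*116 + 377)*(-1/735423) = (23084 + 377)*(-1/735423) = 23461*(-1/735423) = -23461/735423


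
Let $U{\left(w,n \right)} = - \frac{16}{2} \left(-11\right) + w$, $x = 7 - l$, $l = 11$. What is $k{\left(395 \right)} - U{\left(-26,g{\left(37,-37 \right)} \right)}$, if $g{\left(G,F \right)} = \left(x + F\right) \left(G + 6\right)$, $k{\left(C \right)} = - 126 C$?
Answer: $-49832$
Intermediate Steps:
$x = -4$ ($x = 7 - 11 = -4$)
$g{\left(G,F \right)} = \left(-4 + F\right) \left(6 + G\right)$ ($g{\left(G,F \right)} = \left(-4 + F\right) \left(G + 6\right) = \left(-4 + F\right) \left(6 + G\right)$)
$U{\left(w,n \right)} = 88 + w$ ($U{\left(w,n \right)} = \left(-16\right) \frac{1}{2} \left(-11\right) + w = \left(-8\right) \left(-11\right) + w = 88 + w$)
$k{\left(395 \right)} - U{\left(-26,g{\left(37,-37 \right)} \right)} = \left(-126\right) 395 - \left(88 - 26\right) = -49770 - 62 = -49832$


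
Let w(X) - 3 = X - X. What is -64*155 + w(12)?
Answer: -9917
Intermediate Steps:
w(X) = 3 (w(X) = 3 + (X - X) = 3 + 0 = 3)
-64*155 + w(12) = -64*155 + 3 = -9920 + 3 = -9917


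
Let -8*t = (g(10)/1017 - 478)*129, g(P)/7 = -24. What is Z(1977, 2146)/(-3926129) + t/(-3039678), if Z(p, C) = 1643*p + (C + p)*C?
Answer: -16633026354359867/5394243911800824 ≈ -3.0835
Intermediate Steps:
g(P) = -168 (g(P) = 7*(-24) = -168)
Z(p, C) = 1643*p + C*(C + p)
t = 3485107/452 (t = -(-168/1017 - 478)*129/8 = -(-168*1/1017 - 478)*129/8 = -(-56/339 - 478)*129/8 = -(-81049)*129/1356 = -⅛*(-6970214/113) = 3485107/452 ≈ 7710.4)
Z(1977, 2146)/(-3926129) + t/(-3039678) = (2146² + 1643*1977 + 2146*1977)/(-3926129) + (3485107/452)/(-3039678) = (4605316 + 3248211 + 4242642)*(-1/3926129) + (3485107/452)*(-1/3039678) = 12096169*(-1/3926129) - 3485107/1373934456 = -12096169/3926129 - 3485107/1373934456 = -16633026354359867/5394243911800824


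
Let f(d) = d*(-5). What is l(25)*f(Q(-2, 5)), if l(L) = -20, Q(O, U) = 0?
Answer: 0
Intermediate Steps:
f(d) = -5*d
l(25)*f(Q(-2, 5)) = -(-100)*0 = -20*0 = 0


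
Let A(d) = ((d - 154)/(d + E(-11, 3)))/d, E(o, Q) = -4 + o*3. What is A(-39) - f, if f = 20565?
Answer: -60954853/2964 ≈ -20565.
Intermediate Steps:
E(o, Q) = -4 + 3*o
A(d) = (-154 + d)/(d*(-37 + d)) (A(d) = ((d - 154)/(d + (-4 + 3*(-11))))/d = ((-154 + d)/(d + (-4 - 33)))/d = ((-154 + d)/(d - 37))/d = ((-154 + d)/(-37 + d))/d = (-154 + d)/(d*(-37 + d)))
A(-39) - f = (-154 - 39)/((-39)*(-37 - 39)) - 1*20565 = -1/39*(-193)/(-76) - 20565 = -1/39*(-1/76)*(-193) - 20565 = -193/2964 - 20565 = -60954853/2964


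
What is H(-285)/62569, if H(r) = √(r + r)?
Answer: I*√570/62569 ≈ 0.00038157*I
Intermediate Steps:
H(r) = √2*√r (H(r) = √(2*r) = √2*√r)
H(-285)/62569 = (√2*√(-285))/62569 = (√2*(I*√285))*(1/62569) = (I*√570)*(1/62569) = I*√570/62569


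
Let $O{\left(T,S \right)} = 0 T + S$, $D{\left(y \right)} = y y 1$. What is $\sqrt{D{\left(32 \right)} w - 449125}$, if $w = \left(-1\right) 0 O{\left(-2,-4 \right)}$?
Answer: $5 i \sqrt{17965} \approx 670.17 i$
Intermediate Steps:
$D{\left(y \right)} = y^{2}$ ($D{\left(y \right)} = y^{2} \cdot 1 = y^{2}$)
$O{\left(T,S \right)} = S$ ($O{\left(T,S \right)} = 0 + S = S$)
$w = 0$ ($w = \left(-1\right) 0 \left(-4\right) = 0 \left(-4\right) = 0$)
$\sqrt{D{\left(32 \right)} w - 449125} = \sqrt{32^{2} \cdot 0 - 449125} = \sqrt{1024 \cdot 0 - 449125} = \sqrt{0 - 449125} = \sqrt{-449125} = 5 i \sqrt{17965}$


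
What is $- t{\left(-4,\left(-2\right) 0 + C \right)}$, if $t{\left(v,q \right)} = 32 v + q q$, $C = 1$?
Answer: $127$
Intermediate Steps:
$t{\left(v,q \right)} = q^{2} + 32 v$ ($t{\left(v,q \right)} = 32 v + q^{2} = q^{2} + 32 v$)
$- t{\left(-4,\left(-2\right) 0 + C \right)} = - (\left(\left(-2\right) 0 + 1\right)^{2} + 32 \left(-4\right)) = - (\left(0 + 1\right)^{2} - 128) = - (1^{2} - 128) = - (1 - 128) = \left(-1\right) \left(-127\right) = 127$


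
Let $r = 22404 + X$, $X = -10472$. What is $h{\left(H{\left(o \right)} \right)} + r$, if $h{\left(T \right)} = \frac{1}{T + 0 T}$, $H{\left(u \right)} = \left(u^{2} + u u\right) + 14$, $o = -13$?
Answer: $\frac{4200065}{352} \approx 11932.0$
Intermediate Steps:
$H{\left(u \right)} = 14 + 2 u^{2}$ ($H{\left(u \right)} = \left(u^{2} + u^{2}\right) + 14 = 2 u^{2} + 14 = 14 + 2 u^{2}$)
$h{\left(T \right)} = \frac{1}{T}$ ($h{\left(T \right)} = \frac{1}{T + 0} = \frac{1}{T}$)
$r = 11932$ ($r = 22404 - 10472 = 11932$)
$h{\left(H{\left(o \right)} \right)} + r = \frac{1}{14 + 2 \left(-13\right)^{2}} + 11932 = \frac{1}{14 + 2 \cdot 169} + 11932 = \frac{1}{14 + 338} + 11932 = \frac{1}{352} + 11932 = \frac{4200065}{352}$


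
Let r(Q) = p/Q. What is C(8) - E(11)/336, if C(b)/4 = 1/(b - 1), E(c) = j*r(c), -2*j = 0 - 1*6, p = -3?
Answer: 101/176 ≈ 0.57386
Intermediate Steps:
r(Q) = -3/Q
j = 3 (j = -(0 - 1*6)/2 = -(0 - 6)/2 = -1/2*(-6) = 3)
E(c) = -9/c (E(c) = 3*(-3/c) = -9/c)
C(b) = 4/(-1 + b) (C(b) = 4/(b - 1) = 4/(-1 + b))
C(8) - E(11)/336 = 4/(-1 + 8) - (-9/11)/336 = 4/7 - (-9*1/11)/336 = 4*(1/7) - (-9)/(11*336) = 4/7 - 1*(-3/1232) = 4/7 + 3/1232 = 101/176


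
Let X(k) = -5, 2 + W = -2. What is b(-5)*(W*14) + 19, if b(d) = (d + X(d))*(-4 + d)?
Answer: -5021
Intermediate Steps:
W = -4 (W = -2 - 2 = -4)
b(d) = (-5 + d)*(-4 + d) (b(d) = (d - 5)*(-4 + d) = (-5 + d)*(-4 + d))
b(-5)*(W*14) + 19 = (20 + (-5)² - 9*(-5))*(-4*14) + 19 = (20 + 25 + 45)*(-56) + 19 = 90*(-56) + 19 = -5040 + 19 = -5021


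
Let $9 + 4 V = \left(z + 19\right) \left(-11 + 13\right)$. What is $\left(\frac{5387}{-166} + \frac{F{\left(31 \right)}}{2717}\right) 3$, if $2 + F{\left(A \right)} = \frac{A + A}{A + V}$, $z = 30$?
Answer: $- \frac{3117599575}{32022562} \approx -97.356$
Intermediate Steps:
$V = \frac{89}{4}$ ($V = - \frac{9}{4} + \frac{\left(30 + 19\right) \left(-11 + 13\right)}{4} = - \frac{9}{4} + \frac{49 \cdot 2}{4} = - \frac{9}{4} + \frac{1}{4} \cdot 98 = - \frac{9}{4} + \frac{49}{2} = \frac{89}{4} \approx 22.25$)
$F{\left(A \right)} = -2 + \frac{2 A}{\frac{89}{4} + A}$ ($F{\left(A \right)} = -2 + \frac{A + A}{A + \frac{89}{4}} = -2 + \frac{2 A}{\frac{89}{4} + A}$)
$\left(\frac{5387}{-166} + \frac{F{\left(31 \right)}}{2717}\right) 3 = \left(\frac{5387}{-166} + \frac{\left(-178\right) \frac{1}{89 + 4 \cdot 31}}{2717}\right) 3 = \left(5387 \left(- \frac{1}{166}\right) + - \frac{178}{89 + 124} \cdot \frac{1}{2717}\right) 3 = \left(- \frac{5387}{166} + - \frac{178}{213} \cdot \frac{1}{2717}\right) 3 = \left(- \frac{5387}{166} + \left(-178\right) \frac{1}{213} \cdot \frac{1}{2717}\right) 3 = \left(- \frac{5387}{166} - \frac{178}{578721}\right) 3 = \left(- \frac{3117599575}{96067686}\right) 3 = - \frac{3117599575}{32022562}$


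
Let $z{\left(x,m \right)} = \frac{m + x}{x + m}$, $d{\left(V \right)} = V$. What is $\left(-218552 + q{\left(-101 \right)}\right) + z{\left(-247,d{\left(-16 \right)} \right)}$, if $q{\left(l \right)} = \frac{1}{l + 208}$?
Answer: $- \frac{23384956}{107} \approx -2.1855 \cdot 10^{5}$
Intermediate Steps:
$z{\left(x,m \right)} = 1$ ($z{\left(x,m \right)} = \frac{m + x}{m + x} = 1$)
$q{\left(l \right)} = \frac{1}{208 + l}$
$\left(-218552 + q{\left(-101 \right)}\right) + z{\left(-247,d{\left(-16 \right)} \right)} = \left(-218552 + \frac{1}{208 - 101}\right) + 1 = \left(-218552 + \frac{1}{107}\right) + 1 = - \frac{23385063}{107} + 1 = - \frac{23384956}{107}$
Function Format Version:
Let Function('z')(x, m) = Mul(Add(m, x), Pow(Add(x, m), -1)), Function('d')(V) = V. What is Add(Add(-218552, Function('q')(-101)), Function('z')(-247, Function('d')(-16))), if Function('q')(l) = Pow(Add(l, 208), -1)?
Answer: Rational(-23384956, 107) ≈ -2.1855e+5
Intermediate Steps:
Function('z')(x, m) = 1 (Function('z')(x, m) = Mul(Add(m, x), Pow(Add(m, x), -1)) = 1)
Function('q')(l) = Pow(Add(208, l), -1)
Add(Add(-218552, Function('q')(-101)), Function('z')(-247, Function('d')(-16))) = Add(Add(-218552, Pow(Add(208, -101), -1)), 1) = Add(Add(-218552, Pow(107, -1)), 1) = Add(Add(-218552, Rational(1, 107)), 1) = Add(Rational(-23385063, 107), 1) = Rational(-23384956, 107)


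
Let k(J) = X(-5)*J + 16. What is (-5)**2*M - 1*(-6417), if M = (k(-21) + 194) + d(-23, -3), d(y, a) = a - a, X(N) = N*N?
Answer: -1458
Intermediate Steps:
X(N) = N**2
d(y, a) = 0
k(J) = 16 + 25*J (k(J) = (-5)**2*J + 16 = 25*J + 16 = 16 + 25*J)
M = -315 (M = ((16 + 25*(-21)) + 194) + 0 = ((16 - 525) + 194) + 0 = (-509 + 194) + 0 = -315 + 0 = -315)
(-5)**2*M - 1*(-6417) = (-5)**2*(-315) - 1*(-6417) = 25*(-315) + 6417 = -7875 + 6417 = -1458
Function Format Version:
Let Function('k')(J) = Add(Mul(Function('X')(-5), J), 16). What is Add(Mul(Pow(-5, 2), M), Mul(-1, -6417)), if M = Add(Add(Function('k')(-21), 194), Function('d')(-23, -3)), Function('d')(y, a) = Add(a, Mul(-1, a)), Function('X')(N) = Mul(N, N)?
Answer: -1458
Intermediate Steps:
Function('X')(N) = Pow(N, 2)
Function('d')(y, a) = 0
Function('k')(J) = Add(16, Mul(25, J)) (Function('k')(J) = Add(Mul(Pow(-5, 2), J), 16) = Add(Mul(25, J), 16) = Add(16, Mul(25, J)))
M = -315 (M = Add(Add(Add(16, Mul(25, -21)), 194), 0) = Add(Add(Add(16, -525), 194), 0) = Add(Add(-509, 194), 0) = Add(-315, 0) = -315)
Add(Mul(Pow(-5, 2), M), Mul(-1, -6417)) = Add(Mul(Pow(-5, 2), -315), Mul(-1, -6417)) = Add(Mul(25, -315), 6417) = Add(-7875, 6417) = -1458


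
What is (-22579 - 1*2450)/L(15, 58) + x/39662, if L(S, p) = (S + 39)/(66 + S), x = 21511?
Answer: -106359199/2833 ≈ -37543.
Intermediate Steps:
L(S, p) = (39 + S)/(66 + S)
(-22579 - 1*2450)/L(15, 58) + x/39662 = (-22579 - 1*2450)/(((39 + 15)/(66 + 15))) + 21511/39662 = (-22579 - 2450)/((54/81)) + 21511*(1/39662) = -25029/((1/81)*54) + 3073/5666 = -25029/2/3 + 3073/5666 = -25029*3/2 + 3073/5666 = -75087/2 + 3073/5666 = -106359199/2833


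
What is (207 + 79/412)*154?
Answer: 6572951/206 ≈ 31908.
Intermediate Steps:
(207 + 79/412)*154 = (85363/412)*154 = 6572951/206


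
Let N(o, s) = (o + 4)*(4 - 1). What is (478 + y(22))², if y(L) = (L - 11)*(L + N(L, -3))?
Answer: 2490084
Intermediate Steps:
N(o, s) = 12 + 3*o (N(o, s) = (4 + o)*3 = 12 + 3*o)
y(L) = (-11 + L)*(12 + 4*L) (y(L) = (L - 11)*(L + (12 + 3*L)) = (-11 + L)*(12 + 4*L))
(478 + y(22))² = (478 + (-132 - 32*22 + 4*22²))² = (478 + (-132 - 704 + 4*484))² = (478 + (-132 - 704 + 1936))² = (478 + 1100)² = 1578² = 2490084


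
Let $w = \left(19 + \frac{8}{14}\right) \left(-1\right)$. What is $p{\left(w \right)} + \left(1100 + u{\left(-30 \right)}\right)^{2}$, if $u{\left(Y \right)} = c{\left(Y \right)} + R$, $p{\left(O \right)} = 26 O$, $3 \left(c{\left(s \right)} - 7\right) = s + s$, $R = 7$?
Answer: $\frac{8374290}{7} \approx 1.1963 \cdot 10^{6}$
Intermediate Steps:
$c{\left(s \right)} = 7 + \frac{2 s}{3}$ ($c{\left(s \right)} = 7 + \frac{s + s}{3} = 7 + \frac{2 s}{3}$)
$w = - \frac{137}{7}$ ($w = \left(19 + 8 \cdot \frac{1}{14}\right) \left(-1\right) = \left(19 + \frac{4}{7}\right) \left(-1\right) = \frac{137}{7} \left(-1\right) = - \frac{137}{7} \approx -19.571$)
$u{\left(Y \right)} = 14 + \frac{2 Y}{3}$ ($u{\left(Y \right)} = \left(7 + \frac{2 Y}{3}\right) + 7 = 14 + \frac{2 Y}{3}$)
$p{\left(w \right)} + \left(1100 + u{\left(-30 \right)}\right)^{2} = 26 \left(- \frac{137}{7}\right) + \left(1100 + \left(14 + \frac{2}{3} \left(-30\right)\right)\right)^{2} = - \frac{3562}{7} + \left(1100 + \left(14 - 20\right)\right)^{2} = - \frac{3562}{7} + \left(1100 - 6\right)^{2} = - \frac{3562}{7} + 1094^{2} = - \frac{3562}{7} + 1196836 = \frac{8374290}{7}$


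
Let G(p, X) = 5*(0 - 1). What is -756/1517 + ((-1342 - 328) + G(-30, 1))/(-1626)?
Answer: 1311719/2466642 ≈ 0.53178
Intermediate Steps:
G(p, X) = -5 (G(p, X) = 5*(-1) = -5)
-756/1517 + ((-1342 - 328) + G(-30, 1))/(-1626) = -756/1517 + ((-1342 - 328) - 5)/(-1626) = -756*1/1517 + (-1670 - 5)*(-1/1626) = -756/1517 - 1675*(-1/1626) = -756/1517 + 1675/1626 = 1311719/2466642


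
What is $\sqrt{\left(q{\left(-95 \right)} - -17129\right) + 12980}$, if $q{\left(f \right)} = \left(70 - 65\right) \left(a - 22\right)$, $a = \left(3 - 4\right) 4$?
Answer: $3 \sqrt{3331} \approx 173.14$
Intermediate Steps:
$a = -4$ ($a = \left(-1\right) 4 = -4$)
$q{\left(f \right)} = -130$ ($q{\left(f \right)} = \left(70 - 65\right) \left(-4 - 22\right) = 5 \left(-26\right) = -130$)
$\sqrt{\left(q{\left(-95 \right)} - -17129\right) + 12980} = \sqrt{\left(-130 - -17129\right) + 12980} = \sqrt{\left(-130 + 17129\right) + 12980} = \sqrt{16999 + 12980} = \sqrt{29979} = 3 \sqrt{3331}$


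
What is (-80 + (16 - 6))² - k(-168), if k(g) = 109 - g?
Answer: 4623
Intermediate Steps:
(-80 + (16 - 6))² - k(-168) = (-80 + (16 - 6))² - (109 - 1*(-168)) = (-80 + 10)² - (109 + 168) = (-70)² - 1*277 = 4900 - 277 = 4623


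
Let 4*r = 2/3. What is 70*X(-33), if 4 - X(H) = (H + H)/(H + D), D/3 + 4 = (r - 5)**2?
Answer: 19960/43 ≈ 464.19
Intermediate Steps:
r = 1/6 (r = (2/3)/4 = (2*(1/3))/4 = (1/4)*(2/3) = 1/6 ≈ 0.16667)
D = 697/12 (D = -12 + 3*(1/6 - 5)**2 = -12 + 3*(-29/6)**2 = -12 + 3*(841/36) = -12 + 841/12 = 697/12 ≈ 58.083)
X(H) = 4 - 2*H/(697/12 + H) (X(H) = 4 - (H + H)/(H + 697/12) = 4 - 2*H/(697/12 + H))
70*X(-33) = 70*(4*(697 + 6*(-33))/(697 + 12*(-33))) = 70*(4*(697 - 198)/(697 - 396)) = 70*(4*499/301) = 70*(4*(1/301)*499) = 70*(1996/301) = 19960/43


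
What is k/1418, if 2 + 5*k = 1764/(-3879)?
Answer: -529/1527895 ≈ -0.00034623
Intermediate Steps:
k = -1058/2155 (k = -⅖ + (1764/(-3879))/5 = -⅖ + (1764*(-1/3879))/5 = -⅖ + (⅕)*(-196/431) = -⅖ - 196/2155 = -1058/2155 ≈ -0.49095)
k/1418 = -1058/2155/1418 = -1058/2155*1/1418 = -529/1527895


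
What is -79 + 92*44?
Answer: 3969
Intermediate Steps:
-79 + 92*44 = -79 + 4048 = 3969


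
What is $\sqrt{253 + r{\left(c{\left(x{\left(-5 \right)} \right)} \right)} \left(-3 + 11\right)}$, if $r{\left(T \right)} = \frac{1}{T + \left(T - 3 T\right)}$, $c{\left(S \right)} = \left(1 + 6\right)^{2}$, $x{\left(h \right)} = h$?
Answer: $\frac{\sqrt{12389}}{7} \approx 15.901$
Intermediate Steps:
$c{\left(S \right)} = 49$ ($c{\left(S \right)} = 7^{2} = 49$)
$r{\left(T \right)} = - \frac{1}{T}$ ($r{\left(T \right)} = \frac{1}{T - 2 T} = \frac{1}{\left(-1\right) T} = - \frac{1}{T}$)
$\sqrt{253 + r{\left(c{\left(x{\left(-5 \right)} \right)} \right)} \left(-3 + 11\right)} = \sqrt{253 + - \frac{1}{49} \left(-3 + 11\right)} = \sqrt{253 + \left(-1\right) \frac{1}{49} \cdot 8} = \sqrt{253 - \frac{8}{49}} = \sqrt{\frac{12389}{49}} = \frac{\sqrt{12389}}{7}$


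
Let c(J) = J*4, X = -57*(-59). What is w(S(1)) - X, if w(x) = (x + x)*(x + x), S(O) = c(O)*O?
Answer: -3299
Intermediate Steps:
X = 3363
c(J) = 4*J
S(O) = 4*O² (S(O) = (4*O)*O = 4*O²)
w(x) = 4*x² (w(x) = (2*x)*(2*x) = 4*x²)
w(S(1)) - X = 4*(4*1²)² - 1*3363 = 4*(4*1)² - 3363 = 4*4² - 3363 = 4*16 - 3363 = 64 - 3363 = -3299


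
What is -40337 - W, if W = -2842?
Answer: -37495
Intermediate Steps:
-40337 - W = -40337 - 1*(-2842) = -40337 + 2842 = -37495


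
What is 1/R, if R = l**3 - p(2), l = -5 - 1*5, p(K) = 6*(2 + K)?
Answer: -1/1024 ≈ -0.00097656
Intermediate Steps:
p(K) = 12 + 6*K
l = -10 (l = -5 - 5 = -10)
R = -1024 (R = (-10)**3 - (12 + 6*2) = -1000 - (12 + 12) = -1000 - 1*24 = -1000 - 24 = -1024)
1/R = 1/(-1024) = -1/1024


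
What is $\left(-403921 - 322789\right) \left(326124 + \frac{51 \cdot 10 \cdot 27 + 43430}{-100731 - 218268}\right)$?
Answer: $- \frac{75601946915375960}{318999} \approx -2.37 \cdot 10^{11}$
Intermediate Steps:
$\left(-403921 - 322789\right) \left(326124 + \frac{51 \cdot 10 \cdot 27 + 43430}{-100731 - 218268}\right) = - 726710 \left(326124 + \frac{510 \cdot 27 + 43430}{-318999}\right) = - 726710 \left(326124 + \left(13770 + 43430\right) \left(- \frac{1}{318999}\right)\right) = - 726710 \left(326124 + 57200 \left(- \frac{1}{318999}\right)\right) = - 726710 \left(326124 - \frac{57200}{318999}\right) = \left(-726710\right) \frac{104033172676}{318999} = - \frac{75601946915375960}{318999}$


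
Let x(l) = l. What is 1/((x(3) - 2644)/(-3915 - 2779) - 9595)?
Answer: -6694/64226289 ≈ -0.00010423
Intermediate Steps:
1/((x(3) - 2644)/(-3915 - 2779) - 9595) = 1/((3 - 2644)/(-3915 - 2779) - 9595) = 1/(-2641/(-6694) - 9595) = 1/(-2641*(-1/6694) - 9595) = 1/(2641/6694 - 9595) = 1/(-64226289/6694) = -6694/64226289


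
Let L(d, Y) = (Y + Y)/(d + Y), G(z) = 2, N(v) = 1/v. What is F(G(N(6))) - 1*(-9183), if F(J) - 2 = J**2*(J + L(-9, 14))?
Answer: 46077/5 ≈ 9215.4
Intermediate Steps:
N(v) = 1/v
L(d, Y) = 2*Y/(Y + d) (L(d, Y) = (2*Y)/(Y + d) = 2*Y/(Y + d))
F(J) = 2 + J**2*(28/5 + J) (F(J) = 2 + J**2*(J + 2*14/(14 - 9)) = 2 + J**2*(J + 2*14/5) = 2 + J**2*(J + 2*14*(1/5)) = 2 + J**2*(J + 28/5) = 2 + J**2*(28/5 + J))
F(G(N(6))) - 1*(-9183) = (2 + 2**3 + (28/5)*2**2) - 1*(-9183) = (2 + 8 + (28/5)*4) + 9183 = (2 + 8 + 112/5) + 9183 = 162/5 + 9183 = 46077/5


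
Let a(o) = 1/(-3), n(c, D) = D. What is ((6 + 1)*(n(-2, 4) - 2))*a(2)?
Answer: -14/3 ≈ -4.6667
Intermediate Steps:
a(o) = -⅓
((6 + 1)*(n(-2, 4) - 2))*a(2) = ((6 + 1)*(4 - 2))*(-⅓) = (7*2)*(-⅓) = 14*(-⅓) = -14/3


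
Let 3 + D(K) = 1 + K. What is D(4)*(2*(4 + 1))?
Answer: 20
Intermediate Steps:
D(K) = -2 + K (D(K) = -3 + (1 + K) = -2 + K)
D(4)*(2*(4 + 1)) = (-2 + 4)*(2*(4 + 1)) = 2*(2*5) = 2*10 = 20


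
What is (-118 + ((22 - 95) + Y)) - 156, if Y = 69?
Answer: -278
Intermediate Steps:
(-118 + ((22 - 95) + Y)) - 156 = (-118 + ((22 - 95) + 69)) - 156 = (-118 + (-73 + 69)) - 156 = (-118 - 4) - 156 = -122 - 156 = -278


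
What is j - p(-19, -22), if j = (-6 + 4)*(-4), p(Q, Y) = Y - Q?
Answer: 11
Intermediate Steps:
j = 8 (j = -2*(-4) = 8)
j - p(-19, -22) = 8 - (-22 - 1*(-19)) = 8 - (-22 + 19) = 8 - 1*(-3) = 8 + 3 = 11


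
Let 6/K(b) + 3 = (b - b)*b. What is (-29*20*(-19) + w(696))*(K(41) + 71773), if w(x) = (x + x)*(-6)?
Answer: 191485028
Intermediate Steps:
w(x) = -12*x (w(x) = (2*x)*(-6) = -12*x)
K(b) = -2 (K(b) = 6/(-3 + (b - b)*b) = 6/(-3 + 0*b) = 6/(-3 + 0) = 6/(-3) = 6*(-⅓) = -2)
(-29*20*(-19) + w(696))*(K(41) + 71773) = (-29*20*(-19) - 12*696)*(-2 + 71773) = (-580*(-19) - 8352)*71771 = (11020 - 8352)*71771 = 2668*71771 = 191485028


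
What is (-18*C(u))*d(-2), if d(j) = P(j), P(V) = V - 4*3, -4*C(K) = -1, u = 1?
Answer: 63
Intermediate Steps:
C(K) = ¼ (C(K) = -¼*(-1) = ¼)
P(V) = -12 + V (P(V) = V - 12 = -12 + V)
d(j) = -12 + j
(-18*C(u))*d(-2) = (-18*¼)*(-12 - 2) = -9/2*(-14) = 63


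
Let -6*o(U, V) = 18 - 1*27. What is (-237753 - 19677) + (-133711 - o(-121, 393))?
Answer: -782285/2 ≈ -3.9114e+5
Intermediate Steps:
o(U, V) = 3/2 (o(U, V) = -(18 - 1*27)/6 = -(18 - 27)/6 = -⅙*(-9) = 3/2)
(-237753 - 19677) + (-133711 - o(-121, 393)) = (-237753 - 19677) + (-133711 - 1*3/2) = -257430 + (-133711 - 3/2) = -257430 - 267425/2 = -782285/2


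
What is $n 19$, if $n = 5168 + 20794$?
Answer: $493278$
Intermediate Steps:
$n = 25962$
$n 19 = 25962 \cdot 19 = 493278$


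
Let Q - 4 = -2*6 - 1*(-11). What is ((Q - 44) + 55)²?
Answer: 196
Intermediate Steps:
Q = 3 (Q = 4 + (-2*6 - 1*(-11)) = 4 + (-1*12 + 11) = 4 + (-12 + 11) = 4 - 1 = 3)
((Q - 44) + 55)² = ((3 - 44) + 55)² = (-41 + 55)² = 14² = 196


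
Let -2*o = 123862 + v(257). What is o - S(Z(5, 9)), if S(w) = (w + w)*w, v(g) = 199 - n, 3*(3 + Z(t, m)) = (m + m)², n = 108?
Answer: -168053/2 ≈ -84027.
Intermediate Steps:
Z(t, m) = -3 + 4*m²/3 (Z(t, m) = -3 + (m + m)²/3 = -3 + (2*m)²/3 = -3 + (4*m²)/3 = -3 + 4*m²/3)
v(g) = 91 (v(g) = 199 - 1*108 = 199 - 108 = 91)
S(w) = 2*w² (S(w) = (2*w)*w = 2*w²)
o = -123953/2 (o = -(123862 + 91)/2 = -½*123953 = -123953/2 ≈ -61977.)
o - S(Z(5, 9)) = -123953/2 - 2*(-3 + (4/3)*9²)² = -123953/2 - 2*(-3 + (4/3)*81)² = -123953/2 - 2*(-3 + 108)² = -123953/2 - 2*105² = -123953/2 - 2*11025 = -123953/2 - 1*22050 = -123953/2 - 22050 = -168053/2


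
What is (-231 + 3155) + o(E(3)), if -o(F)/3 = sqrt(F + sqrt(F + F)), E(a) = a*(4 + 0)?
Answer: 2924 - 3*sqrt(12 + 2*sqrt(6)) ≈ 2911.7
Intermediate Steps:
E(a) = 4*a (E(a) = a*4 = 4*a)
o(F) = -3*sqrt(F + sqrt(2)*sqrt(F)) (o(F) = -3*sqrt(F + sqrt(F + F)) = -3*sqrt(F + sqrt(2*F)) = -3*sqrt(F + sqrt(2)*sqrt(F)))
(-231 + 3155) + o(E(3)) = (-231 + 3155) - 3*sqrt(4*3 + sqrt(2)*sqrt(4*3)) = 2924 - 3*sqrt(12 + sqrt(2)*sqrt(12)) = 2924 - 3*sqrt(12 + sqrt(2)*(2*sqrt(3))) = 2924 - 3*sqrt(12 + 2*sqrt(6))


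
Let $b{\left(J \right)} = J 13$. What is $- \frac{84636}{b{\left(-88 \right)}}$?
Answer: $\frac{21159}{286} \approx 73.983$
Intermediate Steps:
$b{\left(J \right)} = 13 J$
$- \frac{84636}{b{\left(-88 \right)}} = - \frac{84636}{13 \left(-88\right)} = - \frac{84636}{-1144} = \left(-84636\right) \left(- \frac{1}{1144}\right) = \frac{21159}{286}$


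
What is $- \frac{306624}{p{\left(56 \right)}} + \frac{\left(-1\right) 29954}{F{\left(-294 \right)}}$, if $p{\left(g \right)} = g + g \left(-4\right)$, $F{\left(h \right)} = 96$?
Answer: $\frac{508409}{336} \approx 1513.1$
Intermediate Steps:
$p{\left(g \right)} = - 3 g$ ($p{\left(g \right)} = g - 4 g = - 3 g$)
$- \frac{306624}{p{\left(56 \right)}} + \frac{\left(-1\right) 29954}{F{\left(-294 \right)}} = - \frac{306624}{\left(-3\right) 56} + \frac{\left(-1\right) 29954}{96} = - \frac{306624}{-168} - \frac{14977}{48} = \left(-306624\right) \left(- \frac{1}{168}\right) - \frac{14977}{48} = \frac{12776}{7} - \frac{14977}{48} = \frac{508409}{336}$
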